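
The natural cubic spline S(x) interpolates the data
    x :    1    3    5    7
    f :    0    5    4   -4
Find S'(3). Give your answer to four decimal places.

With m_i denoting the second derivative at x_i, h_i = 2, 2, 2, and Δ_i = (y_(i+1) − y_i)/h_i = 5/2, -1/2, -4:
  2·m_0 + 8·m_1 + 2·m_2 = 6(Δ_1 - Δ_0) = -18
  2·m_1 + 8·m_2 + 2·m_3 = 6(Δ_2 - Δ_1) = -21
Natural end conditions: m_0 = m_3 = 0.
Solving: m_0 = 0, m_1 = -17/10, m_2 = -11/5, m_3 = 0.
On [3, 5], S'(x) = b_1 + 2c_1·(x - 3) + 3d_1·(x - 3)² with b_1 = Δ_1 - h_1(2m_1 + m_2)/6 = 41/30, c_1 = m_1/2 = -17/20, d_1 = (m_2 - m_1)/(6h_1) = -1/24. So S'(3) = 41/30.

1.3667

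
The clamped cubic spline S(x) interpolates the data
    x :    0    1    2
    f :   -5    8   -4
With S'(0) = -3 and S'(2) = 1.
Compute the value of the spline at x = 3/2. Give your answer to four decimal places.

Write M_i for S''(x_i). With h_i = 1, 1 and divided differences Δ_i = 13, -12, the continuity of S' gives the tridiagonal system
  1·M_0 + 4·M_1 + 1·M_2 = 6(Δ_1 - Δ_0) = -150
Clamped end conditions give two more equations: 2h_0·M_0 + h_0·M_1 = 6(Δ_0 - S'(0)) = 96 and h_1·M_1 + 2h_1·M_2 = 6(S'(2) - Δ_1) = 78.
Forward elimination and back-substitution give M_0 = 175/2, M_1 = -79, M_2 = 157/2.
On [1, 2], S(x) = 8 + 5/4·(x - 1) - 79/2·(x - 1)² + 105/4·(x - 1)³.
With (x - 1) = 1/2: S(3/2) = 65/32.

2.0313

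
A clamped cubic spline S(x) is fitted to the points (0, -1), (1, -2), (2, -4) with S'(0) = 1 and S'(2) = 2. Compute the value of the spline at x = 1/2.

Let m_i = S''(x_i). Step sizes h_i = 1, 1; slopes of the chords Δ_i = (y_(i+1) - y_i)/h_i = -1, -2.
  1·m_0 + 4·m_1 + 1·m_2 = 6(Δ_1 - Δ_0) = -6
Clamped end conditions give two more equations: 2h_0·m_0 + h_0·m_1 = 6(Δ_0 - S'(0)) = -12 and h_1·m_1 + 2h_1·m_2 = 6(S'(2) - Δ_1) = 24.
Forward elimination and back-substitution give m_0 = -4, m_1 = -4, m_2 = 14.
On [0, 1], S(x) = -1 + 1·x - 2·x² + 0·x³.
With x = 1/2: S(1/2) = -1.

-1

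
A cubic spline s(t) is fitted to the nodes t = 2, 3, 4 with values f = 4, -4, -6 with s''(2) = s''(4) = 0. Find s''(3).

9

Let σ_i = s''(x_i). Step sizes h_i = 1, 1; slopes of the chords Δ_i = (y_(i+1) - y_i)/h_i = -8, -2.
  1·σ_0 + 4·σ_1 + 1·σ_2 = 6(Δ_1 - Δ_0) = 36
Natural end conditions: σ_0 = σ_2 = 0.
Forward elimination and back-substitution give σ_0 = 0, σ_1 = 9, σ_2 = 0.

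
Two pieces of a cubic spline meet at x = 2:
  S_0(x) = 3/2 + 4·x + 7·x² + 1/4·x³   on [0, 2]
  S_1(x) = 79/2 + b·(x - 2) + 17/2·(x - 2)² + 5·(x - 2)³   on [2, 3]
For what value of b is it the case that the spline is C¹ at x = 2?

S_0'(x) = 4 + 14·x + 3/4·x², so S_0'(2) = 35. On the right, S_1'(2) = b, so b = 35.

35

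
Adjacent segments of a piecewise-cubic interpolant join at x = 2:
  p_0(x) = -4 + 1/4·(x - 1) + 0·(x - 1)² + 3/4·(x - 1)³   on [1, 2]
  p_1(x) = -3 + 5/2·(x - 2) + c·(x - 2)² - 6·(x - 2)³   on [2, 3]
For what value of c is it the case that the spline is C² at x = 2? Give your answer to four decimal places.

p_0''(x) = 0 + 9/2·(x - 1), so p_0''(2) = 9/2. On the right, p_1''(2) = 2c, so c = 9/4.

2.2500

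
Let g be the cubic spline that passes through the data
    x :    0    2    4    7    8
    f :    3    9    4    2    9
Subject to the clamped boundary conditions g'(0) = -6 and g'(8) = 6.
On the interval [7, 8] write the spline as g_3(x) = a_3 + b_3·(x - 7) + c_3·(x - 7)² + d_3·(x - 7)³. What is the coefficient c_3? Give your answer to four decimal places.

With m_i denoting the second derivative at x_i, h_i = 2, 2, 3, 1, and Δ_i = (y_(i+1) − y_i)/h_i = 3, -5/2, -2/3, 7:
  2·m_0 + 8·m_1 + 2·m_2 = 6(Δ_1 - Δ_0) = -33
  2·m_1 + 10·m_2 + 3·m_3 = 6(Δ_2 - Δ_1) = 11
  3·m_2 + 8·m_3 + 1·m_4 = 6(Δ_3 - Δ_2) = 46
Clamped end conditions give two more equations: 2h_0·m_0 + h_0·m_1 = 6(Δ_0 - g'(0)) = 54 and h_3·m_3 + 2h_3·m_4 = 6(g'(8) - Δ_3) = -6.
Solving: m_0 = 5165/288, m_1 = -1277/144, m_2 = 299/288, m_3 = 881/144, m_4 = -1745/288.
On [7, 8], with g_3(x) = a_3 + b_3·(x - 7) + c_3·(x - 7)² + d_3·(x - 7)³: c_3 = m_3/2 = 881/288, d_3 = (m_4 - m_3)/(6h_3) = -1169/576, b_3 = Δ_3 - h_3(2m_3 + m_4)/6 = 3439/576.

3.0590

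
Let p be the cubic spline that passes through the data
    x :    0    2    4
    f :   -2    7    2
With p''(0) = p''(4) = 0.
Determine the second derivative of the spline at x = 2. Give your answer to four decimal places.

-5.2500

With σ_i denoting the second derivative at x_i, h_i = 2, 2, and Δ_i = (y_(i+1) − y_i)/h_i = 9/2, -5/2:
  2·σ_0 + 8·σ_1 + 2·σ_2 = 6(Δ_1 - Δ_0) = -42
Natural end conditions: σ_0 = σ_2 = 0.
Forward elimination and back-substitution give σ_0 = 0, σ_1 = -21/4, σ_2 = 0.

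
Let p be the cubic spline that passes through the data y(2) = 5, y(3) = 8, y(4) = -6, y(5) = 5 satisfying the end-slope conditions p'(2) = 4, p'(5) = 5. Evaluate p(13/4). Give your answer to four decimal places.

4.6156

Put m_i = p'' at the i-th knot. Here h = (1, 1, 1) and Δ = (3, -14, 11), so the interior equations h_(i-1)·m_(i-1) + 2(h_(i-1)+h_i)·m_i + h_i·m_(i+1) = 6(Δ_i − Δ_(i-1)) read
  1·m_0 + 4·m_1 + 1·m_2 = 6(Δ_1 - Δ_0) = -102
  1·m_1 + 4·m_2 + 1·m_3 = 6(Δ_2 - Δ_1) = 150
Clamped end conditions give two more equations: 2h_0·m_0 + h_0·m_1 = 6(Δ_0 - p'(2)) = -6 and h_2·m_2 + 2h_2·m_3 = 6(p'(5) - Δ_2) = -36.
Forward elimination and back-substitution give m_0 = 298/15, m_1 = -686/15, m_2 = 916/15, m_3 = -728/15.
On [3, 4], p(t) = 8 - 134/15·(t - 3) - 343/15·(t - 3)² + 89/5·(t - 3)³.
With (t - 3) = 1/4: p(13/4) = 1477/320.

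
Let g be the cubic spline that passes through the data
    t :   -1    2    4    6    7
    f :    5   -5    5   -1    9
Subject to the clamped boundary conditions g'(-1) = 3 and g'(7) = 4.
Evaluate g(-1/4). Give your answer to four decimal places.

Write M_i for g''(x_i). With h_i = 3, 2, 2, 1 and divided differences Δ_i = -10/3, 5, -3, 10, the continuity of g' gives the tridiagonal system
  3·M_0 + 10·M_1 + 2·M_2 = 6(Δ_1 - Δ_0) = 50
  2·M_1 + 8·M_2 + 2·M_3 = 6(Δ_2 - Δ_1) = -48
  2·M_2 + 6·M_3 + 1·M_4 = 6(Δ_3 - Δ_2) = 78
Clamped end conditions give two more equations: 2h_0·M_0 + h_0·M_1 = 6(Δ_0 - g'(-1)) = -38 and h_3·M_3 + 2h_3·M_4 = 6(g'(7) - Δ_3) = -36.
Forward elimination and back-substitution give M_0 = -1925/159, M_1 = 612/53, M_2 = -1545/106, M_3 = 1206/53, M_4 = -1557/53.
On [-1, 2], g(t) = 5 + 3·(t + 1) - 1925/318·(t + 1)² + 3761/2862·(t + 1)³.
With (t + 1) = 3/4: g(-1/4) = 29845/6784.

4.3993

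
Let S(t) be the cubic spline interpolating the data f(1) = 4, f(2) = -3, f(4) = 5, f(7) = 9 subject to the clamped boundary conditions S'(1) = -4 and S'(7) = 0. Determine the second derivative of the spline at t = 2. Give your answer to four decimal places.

Let σ_i = S''(x_i). Step sizes h_i = 1, 2, 3; slopes of the chords Δ_i = (y_(i+1) - y_i)/h_i = -7, 4, 4/3.
  1·σ_0 + 6·σ_1 + 2·σ_2 = 6(Δ_1 - Δ_0) = 66
  2·σ_1 + 10·σ_2 + 3·σ_3 = 6(Δ_2 - Δ_1) = -16
Clamped end conditions give two more equations: 2h_0·σ_0 + h_0·σ_1 = 6(Δ_0 - S'(1)) = -18 and h_2·σ_2 + 2h_2·σ_3 = 6(S'(7) - Δ_2) = -8.
Forward elimination and back-substitution give σ_0 = -318/19, σ_1 = 294/19, σ_2 = -96/19, σ_3 = 68/57.

15.4737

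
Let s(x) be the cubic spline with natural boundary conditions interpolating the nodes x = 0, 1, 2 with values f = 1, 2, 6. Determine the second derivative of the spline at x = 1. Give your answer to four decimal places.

4.5000

Put M_i = s'' at the i-th knot. Here h = (1, 1) and Δ = (1, 4), so the interior equations h_(i-1)·M_(i-1) + 2(h_(i-1)+h_i)·M_i + h_i·M_(i+1) = 6(Δ_i − Δ_(i-1)) read
  1·M_0 + 4·M_1 + 1·M_2 = 6(Δ_1 - Δ_0) = 18
Natural end conditions: M_0 = M_2 = 0.
Hence M_0 = 0, M_1 = 9/2, M_2 = 0.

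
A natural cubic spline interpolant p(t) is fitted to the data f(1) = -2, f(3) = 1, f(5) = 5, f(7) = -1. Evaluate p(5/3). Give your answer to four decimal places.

Put M_i = p'' at the i-th knot. Here h = (2, 2, 2) and Δ = (3/2, 2, -3), so the interior equations h_(i-1)·M_(i-1) + 2(h_(i-1)+h_i)·M_i + h_i·M_(i+1) = 6(Δ_i − Δ_(i-1)) read
  2·M_0 + 8·M_1 + 2·M_2 = 6(Δ_1 - Δ_0) = 3
  2·M_1 + 8·M_2 + 2·M_3 = 6(Δ_2 - Δ_1) = -30
Natural end conditions: M_0 = M_3 = 0.
Forward elimination and back-substitution give M_0 = 0, M_1 = 7/5, M_2 = -41/10, M_3 = 0.
On [1, 3], p(t) = -2 + 31/30·(t - 1) + 0·(t - 1)² + 7/60·(t - 1)³.
With (t - 1) = 2/3: p(5/3) = -517/405.

-1.2765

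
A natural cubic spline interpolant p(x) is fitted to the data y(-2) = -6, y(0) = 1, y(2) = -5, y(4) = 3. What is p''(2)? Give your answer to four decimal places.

6.9000

Let M_i = p''(x_i). Step sizes h_i = 2, 2, 2; slopes of the chords Δ_i = (y_(i+1) - y_i)/h_i = 7/2, -3, 4.
  2·M_0 + 8·M_1 + 2·M_2 = 6(Δ_1 - Δ_0) = -39
  2·M_1 + 8·M_2 + 2·M_3 = 6(Δ_2 - Δ_1) = 42
Natural end conditions: M_0 = M_3 = 0.
Forward elimination and back-substitution give M_0 = 0, M_1 = -33/5, M_2 = 69/10, M_3 = 0.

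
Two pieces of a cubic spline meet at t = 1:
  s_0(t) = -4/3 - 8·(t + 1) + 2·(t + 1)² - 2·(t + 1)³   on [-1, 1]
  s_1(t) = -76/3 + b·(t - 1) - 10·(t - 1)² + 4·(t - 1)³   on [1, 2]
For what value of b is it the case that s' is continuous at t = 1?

-24

s_0'(t) = -8 + 4·(t + 1) - 6·(t + 1)², so s_0'(1) = -24. On the right, s_1'(1) = b, so b = -24.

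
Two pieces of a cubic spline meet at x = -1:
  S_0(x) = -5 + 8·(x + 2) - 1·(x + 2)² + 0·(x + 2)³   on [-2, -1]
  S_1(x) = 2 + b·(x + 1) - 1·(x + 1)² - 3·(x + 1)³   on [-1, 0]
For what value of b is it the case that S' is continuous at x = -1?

6

S_0'(x) = 8 - 2·(x + 2) + 0·(x + 2)², so S_0'(-1) = 6. On the right, S_1'(-1) = b, so b = 6.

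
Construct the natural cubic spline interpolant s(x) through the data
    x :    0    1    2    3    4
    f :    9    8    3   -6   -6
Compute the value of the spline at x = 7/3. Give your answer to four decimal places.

-0.2222

Put σ_i = s'' at the i-th knot. Here h = (1, 1, 1, 1) and Δ = (-1, -5, -9, 0), so the interior equations h_(i-1)·σ_(i-1) + 2(h_(i-1)+h_i)·σ_i + h_i·σ_(i+1) = 6(Δ_i − Δ_(i-1)) read
  1·σ_0 + 4·σ_1 + 1·σ_2 = 6(Δ_1 - Δ_0) = -24
  1·σ_1 + 4·σ_2 + 1·σ_3 = 6(Δ_2 - Δ_1) = -24
  1·σ_2 + 4·σ_3 + 1·σ_4 = 6(Δ_3 - Δ_2) = 54
Natural end conditions: σ_0 = σ_4 = 0.
Hence σ_0 = 0, σ_1 = -15/4, σ_2 = -9, σ_3 = 63/4, σ_4 = 0.
On [2, 3], s(x) = 3 - 69/8·(x - 2) - 9/2·(x - 2)² + 33/8·(x - 2)³.
With (x - 2) = 1/3: s(7/3) = -2/9.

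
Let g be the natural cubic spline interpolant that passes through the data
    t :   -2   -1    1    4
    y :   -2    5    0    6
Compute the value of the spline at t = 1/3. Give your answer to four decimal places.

Let M_i = g''(x_i). Step sizes h_i = 1, 2, 3; slopes of the chords Δ_i = (y_(i+1) - y_i)/h_i = 7, -5/2, 2.
  1·M_0 + 6·M_1 + 2·M_2 = 6(Δ_1 - Δ_0) = -57
  2·M_1 + 10·M_2 + 3·M_3 = 6(Δ_2 - Δ_1) = 27
Natural end conditions: M_0 = M_3 = 0.
Solving the tridiagonal system: M_0 = 0, M_1 = -78/7, M_2 = 69/14, M_3 = 0.
On [-1, 1], g(t) = 5 + 23/7·(t + 1) - 39/7·(t + 1)² + 75/56·(t + 1)³.
With (t + 1) = 4/3: g(1/3) = 167/63.

2.6508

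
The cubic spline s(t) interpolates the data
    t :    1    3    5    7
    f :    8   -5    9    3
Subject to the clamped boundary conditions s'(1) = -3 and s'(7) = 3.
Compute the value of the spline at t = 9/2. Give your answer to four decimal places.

6.2781

Put σ_i = s'' at the i-th knot. Here h = (2, 2, 2) and Δ = (-13/2, 7, -3), so the interior equations h_(i-1)·σ_(i-1) + 2(h_(i-1)+h_i)·σ_i + h_i·σ_(i+1) = 6(Δ_i − Δ_(i-1)) read
  2·σ_0 + 8·σ_1 + 2·σ_2 = 6(Δ_1 - Δ_0) = 81
  2·σ_1 + 8·σ_2 + 2·σ_3 = 6(Δ_2 - Δ_1) = -60
Clamped end conditions give two more equations: 2h_0·σ_0 + h_0·σ_1 = 6(Δ_0 - s'(1)) = -21 and h_2·σ_2 + 2h_2·σ_3 = 6(s'(7) - Δ_2) = 36.
Forward elimination and back-substitution give σ_0 = -141/10, σ_1 = 177/10, σ_2 = -81/5, σ_3 = 171/10.
On [3, 5], s(t) = -5 + 3/5·(t - 3) + 177/20·(t - 3)² - 113/40·(t - 3)³.
With (t - 3) = 3/2: s(9/2) = 2009/320.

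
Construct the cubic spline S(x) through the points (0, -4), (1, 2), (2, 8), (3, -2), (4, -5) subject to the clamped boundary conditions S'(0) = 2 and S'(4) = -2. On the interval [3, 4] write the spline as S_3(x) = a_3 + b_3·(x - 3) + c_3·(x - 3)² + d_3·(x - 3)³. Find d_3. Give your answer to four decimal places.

Put σ_i = S'' at the i-th knot. Here h = (1, 1, 1, 1) and Δ = (6, 6, -10, -3), so the interior equations h_(i-1)·σ_(i-1) + 2(h_(i-1)+h_i)·σ_i + h_i·σ_(i+1) = 6(Δ_i − Δ_(i-1)) read
  1·σ_0 + 4·σ_1 + 1·σ_2 = 6(Δ_1 - Δ_0) = 0
  1·σ_1 + 4·σ_2 + 1·σ_3 = 6(Δ_2 - Δ_1) = -96
  1·σ_2 + 4·σ_3 + 1·σ_4 = 6(Δ_3 - Δ_2) = 42
Clamped end conditions give two more equations: 2h_0·σ_0 + h_0·σ_1 = 6(Δ_0 - S'(0)) = 24 and h_3·σ_3 + 2h_3·σ_4 = 6(S'(4) - Δ_3) = 6.
Solving: σ_0 = 263/28, σ_1 = 73/14, σ_2 = -121/4, σ_3 = 277/14, σ_4 = -193/28.
On [3, 4], with S_3(x) = a_3 + b_3·(x - 3) + c_3·(x - 3)² + d_3·(x - 3)³: c_3 = σ_3/2 = 277/28, d_3 = (σ_4 - σ_3)/(6h_3) = -249/56, b_3 = Δ_3 - h_3(2σ_3 + σ_4)/6 = -473/56.

-4.4464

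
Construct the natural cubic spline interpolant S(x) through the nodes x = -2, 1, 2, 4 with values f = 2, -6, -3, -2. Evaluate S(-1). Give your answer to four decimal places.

-2.7376

Write M_i for S''(x_i). With h_i = 3, 1, 2 and divided differences Δ_i = -8/3, 3, 1/2, the continuity of S' gives the tridiagonal system
  3·M_0 + 8·M_1 + 1·M_2 = 6(Δ_1 - Δ_0) = 34
  1·M_1 + 6·M_2 + 2·M_3 = 6(Δ_2 - Δ_1) = -15
Natural end conditions: M_0 = M_3 = 0.
Solving the tridiagonal system: M_0 = 0, M_1 = 219/47, M_2 = -154/47, M_3 = 0.
On [-2, 1], S(x) = 2 - 1409/282·(x + 2) + 0·(x + 2)² + 73/282·(x + 2)³.
With (x + 2) = 1: S(-1) = -386/141.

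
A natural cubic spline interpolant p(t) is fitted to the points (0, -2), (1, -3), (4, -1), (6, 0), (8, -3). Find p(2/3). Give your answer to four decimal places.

-2.7487

With M_i denoting the second derivative at x_i, h_i = 1, 3, 2, 2, and Δ_i = (y_(i+1) − y_i)/h_i = -1, 2/3, 1/2, -3/2:
  1·M_0 + 8·M_1 + 3·M_2 = 6(Δ_1 - Δ_0) = 10
  3·M_1 + 10·M_2 + 2·M_3 = 6(Δ_2 - Δ_1) = -1
  2·M_2 + 8·M_3 + 2·M_4 = 6(Δ_3 - Δ_2) = -12
Natural end conditions: M_0 = M_4 = 0.
Hence M_0 = 0, M_1 = 89/67, M_2 = -14/67, M_3 = -97/67, M_4 = 0.
On [0, 1], p(t) = -2 - 491/402·t + 0·t² + 89/402·t³.
With t = 2/3: p(2/3) = -14917/5427.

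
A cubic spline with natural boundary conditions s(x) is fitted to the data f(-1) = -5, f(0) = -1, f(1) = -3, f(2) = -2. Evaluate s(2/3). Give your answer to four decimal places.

Write m_i for s''(x_i). With h_i = 1, 1, 1 and divided differences Δ_i = 4, -2, 1, the continuity of s' gives the tridiagonal system
  1·m_0 + 4·m_1 + 1·m_2 = 6(Δ_1 - Δ_0) = -36
  1·m_1 + 4·m_2 + 1·m_3 = 6(Δ_2 - Δ_1) = 18
Natural end conditions: m_0 = m_3 = 0.
Forward elimination and back-substitution give m_0 = 0, m_1 = -54/5, m_2 = 36/5, m_3 = 0.
On [0, 1], s(x) = -1 + 2/5·x - 27/5·x² + 3·x³.
With x = 2/3: s(2/3) = -101/45.

-2.2444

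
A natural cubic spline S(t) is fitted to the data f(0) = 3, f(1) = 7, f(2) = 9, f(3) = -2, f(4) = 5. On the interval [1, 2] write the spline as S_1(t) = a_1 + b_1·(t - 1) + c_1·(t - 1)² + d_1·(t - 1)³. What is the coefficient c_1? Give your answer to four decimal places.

2.1429

Write σ_i for S''(x_i). With h_i = 1, 1, 1, 1 and divided differences Δ_i = 4, 2, -11, 7, the continuity of S' gives the tridiagonal system
  1·σ_0 + 4·σ_1 + 1·σ_2 = 6(Δ_1 - Δ_0) = -12
  1·σ_1 + 4·σ_2 + 1·σ_3 = 6(Δ_2 - Δ_1) = -78
  1·σ_2 + 4·σ_3 + 1·σ_4 = 6(Δ_3 - Δ_2) = 108
Natural end conditions: σ_0 = σ_4 = 0.
Forward elimination and back-substitution give σ_0 = 0, σ_1 = 30/7, σ_2 = -204/7, σ_3 = 240/7, σ_4 = 0.
On [1, 2], with S_1(t) = a_1 + b_1·(t - 1) + c_1·(t - 1)² + d_1·(t - 1)³: c_1 = σ_1/2 = 15/7, d_1 = (σ_2 - σ_1)/(6h_1) = -39/7, b_1 = Δ_1 - h_1(2σ_1 + σ_2)/6 = 38/7.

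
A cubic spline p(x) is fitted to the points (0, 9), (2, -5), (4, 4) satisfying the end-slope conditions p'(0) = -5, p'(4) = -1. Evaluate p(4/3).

With m_i denoting the second derivative at x_i, h_i = 2, 2, and Δ_i = (y_(i+1) − y_i)/h_i = -7, 9/2:
  2·m_0 + 8·m_1 + 2·m_2 = 6(Δ_1 - Δ_0) = 69
Clamped end conditions give two more equations: 2h_0·m_0 + h_0·m_1 = 6(Δ_0 - p'(0)) = -12 and h_1·m_1 + 2h_1·m_2 = 6(p'(4) - Δ_1) = -33.
Hence m_0 = -85/8, m_1 = 61/4, m_2 = -127/8.
On [0, 2], p(x) = 9 - 5·x - 85/16·x² + 69/32·x³.
With x = 4/3: p(4/3) = -2.

-2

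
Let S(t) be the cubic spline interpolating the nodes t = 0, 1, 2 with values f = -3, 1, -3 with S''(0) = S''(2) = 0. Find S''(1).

Write M_i for S''(x_i). With h_i = 1, 1 and divided differences Δ_i = 4, -4, the continuity of S' gives the tridiagonal system
  1·M_0 + 4·M_1 + 1·M_2 = 6(Δ_1 - Δ_0) = -48
Natural end conditions: M_0 = M_2 = 0.
Solving the tridiagonal system: M_0 = 0, M_1 = -12, M_2 = 0.

-12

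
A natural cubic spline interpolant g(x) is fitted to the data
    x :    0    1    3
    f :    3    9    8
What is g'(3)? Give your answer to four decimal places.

Write m_i for g''(x_i). With h_i = 1, 2 and divided differences Δ_i = 6, -1/2, the continuity of g' gives the tridiagonal system
  1·m_0 + 6·m_1 + 2·m_2 = 6(Δ_1 - Δ_0) = -39
Natural end conditions: m_0 = m_2 = 0.
Solving the tridiagonal system: m_0 = 0, m_1 = -13/2, m_2 = 0.
On [1, 3], g'(x) = b_1 + 2c_1·(x - 1) + 3d_1·(x - 1)² with b_1 = Δ_1 - h_1(2m_1 + m_2)/6 = 23/6, c_1 = m_1/2 = -13/4, d_1 = (m_2 - m_1)/(6h_1) = 13/24. So g'(3) = -8/3.

-2.6667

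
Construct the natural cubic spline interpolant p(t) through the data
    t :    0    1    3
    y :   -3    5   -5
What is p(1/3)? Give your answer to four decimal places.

Write m_i for p''(x_i). With h_i = 1, 2 and divided differences Δ_i = 8, -5, the continuity of p' gives the tridiagonal system
  1·m_0 + 6·m_1 + 2·m_2 = 6(Δ_1 - Δ_0) = -78
Natural end conditions: m_0 = m_2 = 0.
Hence m_0 = 0, m_1 = -13, m_2 = 0.
On [0, 1], p(t) = -3 + 61/6·t + 0·t² - 13/6·t³.
With t = 1/3: p(1/3) = 25/81.

0.3086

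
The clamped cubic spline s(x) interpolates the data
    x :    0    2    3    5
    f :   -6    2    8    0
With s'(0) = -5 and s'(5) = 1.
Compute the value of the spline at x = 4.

Let M_i = s''(x_i). Step sizes h_i = 2, 1, 2; slopes of the chords Δ_i = (y_(i+1) - y_i)/h_i = 4, 6, -4.
  2·M_0 + 6·M_1 + 1·M_2 = 6(Δ_1 - Δ_0) = 12
  1·M_1 + 6·M_2 + 2·M_3 = 6(Δ_2 - Δ_1) = -60
Clamped end conditions give two more equations: 2h_0·M_0 + h_0·M_1 = 6(Δ_0 - s'(0)) = 54 and h_2·M_2 + 2h_2·M_3 = 6(s'(5) - Δ_2) = 30.
Hence M_0 = 27/2, M_1 = 0, M_2 = -15, M_3 = 15.
On [3, 5], s(x) = 8 + 1·(x - 3) - 15/2·(x - 3)² + 5/2·(x - 3)³.
With (x - 3) = 1: s(4) = 4.

4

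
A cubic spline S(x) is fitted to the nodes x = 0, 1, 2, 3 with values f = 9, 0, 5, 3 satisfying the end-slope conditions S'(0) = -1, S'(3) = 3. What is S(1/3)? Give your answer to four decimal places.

6.7654

With M_i denoting the second derivative at x_i, h_i = 1, 1, 1, and Δ_i = (y_(i+1) − y_i)/h_i = -9, 5, -2:
  1·M_0 + 4·M_1 + 1·M_2 = 6(Δ_1 - Δ_0) = 84
  1·M_1 + 4·M_2 + 1·M_3 = 6(Δ_2 - Δ_1) = -42
Clamped end conditions give two more equations: 2h_0·M_0 + h_0·M_1 = 6(Δ_0 - S'(0)) = -48 and h_2·M_2 + 2h_2·M_3 = 6(S'(3) - Δ_2) = 30.
Hence M_0 = -130/3, M_1 = 116/3, M_2 = -82/3, M_3 = 86/3.
On [0, 1], S(x) = 9 - 1·x - 65/3·x² + 41/3·x³.
With x = 1/3: S(1/3) = 548/81.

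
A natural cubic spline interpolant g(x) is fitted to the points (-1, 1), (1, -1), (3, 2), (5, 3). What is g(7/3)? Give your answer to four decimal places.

0.8864

With σ_i denoting the second derivative at x_i, h_i = 2, 2, 2, and Δ_i = (y_(i+1) − y_i)/h_i = -1, 3/2, 1/2:
  2·σ_0 + 8·σ_1 + 2·σ_2 = 6(Δ_1 - Δ_0) = 15
  2·σ_1 + 8·σ_2 + 2·σ_3 = 6(Δ_2 - Δ_1) = -6
Natural end conditions: σ_0 = σ_3 = 0.
Forward elimination and back-substitution give σ_0 = 0, σ_1 = 11/5, σ_2 = -13/10, σ_3 = 0.
On [1, 3], g(x) = -1 + 7/15·(x - 1) + 11/10·(x - 1)² - 7/24·(x - 1)³.
With (x - 1) = 4/3: g(7/3) = 359/405.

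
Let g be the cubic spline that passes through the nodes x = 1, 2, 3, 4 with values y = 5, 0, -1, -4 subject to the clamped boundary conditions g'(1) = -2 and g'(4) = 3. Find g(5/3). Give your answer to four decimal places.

Put M_i = g'' at the i-th knot. Here h = (1, 1, 1) and Δ = (-5, -1, -3), so the interior equations h_(i-1)·M_(i-1) + 2(h_(i-1)+h_i)·M_i + h_i·M_(i+1) = 6(Δ_i − Δ_(i-1)) read
  1·M_0 + 4·M_1 + 1·M_2 = 6(Δ_1 - Δ_0) = 24
  1·M_1 + 4·M_2 + 1·M_3 = 6(Δ_2 - Δ_1) = -12
Clamped end conditions give two more equations: 2h_0·M_0 + h_0·M_1 = 6(Δ_0 - g'(1)) = -18 and h_2·M_2 + 2h_2·M_3 = 6(g'(4) - Δ_2) = 36.
Hence M_0 = -232/15, M_1 = 194/15, M_2 = -184/15, M_3 = 362/15.
On [1, 2], g(x) = 5 - 2·(x - 1) - 116/15·(x - 1)² + 71/15·(x - 1)³.
With (x - 1) = 2/3: g(5/3) = 661/405.

1.6321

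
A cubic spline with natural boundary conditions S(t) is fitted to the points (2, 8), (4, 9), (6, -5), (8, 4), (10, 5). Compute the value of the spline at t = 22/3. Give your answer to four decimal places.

Write m_i for S''(x_i). With h_i = 2, 2, 2, 2 and divided differences Δ_i = 1/2, -7, 9/2, 1/2, the continuity of S' gives the tridiagonal system
  2·m_0 + 8·m_1 + 2·m_2 = 6(Δ_1 - Δ_0) = -45
  2·m_1 + 8·m_2 + 2·m_3 = 6(Δ_2 - Δ_1) = 69
  2·m_2 + 8·m_3 + 2·m_4 = 6(Δ_3 - Δ_2) = -24
Natural end conditions: m_0 = m_4 = 0.
Solving: m_0 = 0, m_1 = -975/112, m_2 = 345/28, m_3 = -681/112, m_4 = 0.
On [6, 8], S(t) = -5 - 27/16·(t - 6) + 345/56·(t - 6)² - 687/448·(t - 6)³.
With (t - 6) = 4/3: S(22/3) = 17/252.

0.0675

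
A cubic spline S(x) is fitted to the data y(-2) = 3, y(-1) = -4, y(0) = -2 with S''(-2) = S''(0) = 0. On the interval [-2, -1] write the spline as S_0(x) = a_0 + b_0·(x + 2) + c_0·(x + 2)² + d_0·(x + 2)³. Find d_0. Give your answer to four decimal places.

2.2500

Let M_i = S''(x_i). Step sizes h_i = 1, 1; slopes of the chords Δ_i = (y_(i+1) - y_i)/h_i = -7, 2.
  1·M_0 + 4·M_1 + 1·M_2 = 6(Δ_1 - Δ_0) = 54
Natural end conditions: M_0 = M_2 = 0.
Hence M_0 = 0, M_1 = 27/2, M_2 = 0.
On [-2, -1], with S_0(x) = a_0 + b_0·(x + 2) + c_0·(x + 2)² + d_0·(x + 2)³: c_0 = M_0/2 = 0, d_0 = (M_1 - M_0)/(6h_0) = 9/4, b_0 = Δ_0 - h_0(2M_0 + M_1)/6 = -37/4.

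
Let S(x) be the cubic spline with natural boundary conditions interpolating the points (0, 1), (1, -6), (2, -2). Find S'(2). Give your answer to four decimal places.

6.7500

Put σ_i = S'' at the i-th knot. Here h = (1, 1) and Δ = (-7, 4), so the interior equations h_(i-1)·σ_(i-1) + 2(h_(i-1)+h_i)·σ_i + h_i·σ_(i+1) = 6(Δ_i − Δ_(i-1)) read
  1·σ_0 + 4·σ_1 + 1·σ_2 = 6(Δ_1 - Δ_0) = 66
Natural end conditions: σ_0 = σ_2 = 0.
Solving the tridiagonal system: σ_0 = 0, σ_1 = 33/2, σ_2 = 0.
On [1, 2], S'(x) = b_1 + 2c_1·(x - 1) + 3d_1·(x - 1)² with b_1 = Δ_1 - h_1(2σ_1 + σ_2)/6 = -3/2, c_1 = σ_1/2 = 33/4, d_1 = (σ_2 - σ_1)/(6h_1) = -11/4. So S'(2) = 27/4.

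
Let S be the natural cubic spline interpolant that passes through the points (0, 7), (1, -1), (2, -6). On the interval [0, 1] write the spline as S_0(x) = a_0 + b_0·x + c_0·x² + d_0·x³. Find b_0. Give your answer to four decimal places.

Let σ_i = S''(x_i). Step sizes h_i = 1, 1; slopes of the chords Δ_i = (y_(i+1) - y_i)/h_i = -8, -5.
  1·σ_0 + 4·σ_1 + 1·σ_2 = 6(Δ_1 - Δ_0) = 18
Natural end conditions: σ_0 = σ_2 = 0.
Hence σ_0 = 0, σ_1 = 9/2, σ_2 = 0.
On [0, 1], with S_0(x) = a_0 + b_0·x + c_0·x² + d_0·x³: c_0 = σ_0/2 = 0, d_0 = (σ_1 - σ_0)/(6h_0) = 3/4, b_0 = Δ_0 - h_0(2σ_0 + σ_1)/6 = -35/4.

-8.7500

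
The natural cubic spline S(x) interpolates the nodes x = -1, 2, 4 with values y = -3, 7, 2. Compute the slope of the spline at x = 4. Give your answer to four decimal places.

-3.6667

With m_i denoting the second derivative at x_i, h_i = 3, 2, and Δ_i = (y_(i+1) − y_i)/h_i = 10/3, -5/2:
  3·m_0 + 10·m_1 + 2·m_2 = 6(Δ_1 - Δ_0) = -35
Natural end conditions: m_0 = m_2 = 0.
Hence m_0 = 0, m_1 = -7/2, m_2 = 0.
On [2, 4], S'(x) = b_1 + 2c_1·(x - 2) + 3d_1·(x - 2)² with b_1 = Δ_1 - h_1(2m_1 + m_2)/6 = -1/6, c_1 = m_1/2 = -7/4, d_1 = (m_2 - m_1)/(6h_1) = 7/24. So S'(4) = -11/3.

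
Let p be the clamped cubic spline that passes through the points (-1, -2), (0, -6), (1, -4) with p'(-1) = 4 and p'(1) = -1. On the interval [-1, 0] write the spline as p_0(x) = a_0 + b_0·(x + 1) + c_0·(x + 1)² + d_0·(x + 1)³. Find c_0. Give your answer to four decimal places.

-17.7500

With M_i denoting the second derivative at x_i, h_i = 1, 1, and Δ_i = (y_(i+1) − y_i)/h_i = -4, 2:
  1·M_0 + 4·M_1 + 1·M_2 = 6(Δ_1 - Δ_0) = 36
Clamped end conditions give two more equations: 2h_0·M_0 + h_0·M_1 = 6(Δ_0 - p'(-1)) = -48 and h_1·M_1 + 2h_1·M_2 = 6(p'(1) - Δ_1) = -18.
Forward elimination and back-substitution give M_0 = -71/2, M_1 = 23, M_2 = -41/2.
On [-1, 0], with p_0(x) = a_0 + b_0·(x + 1) + c_0·(x + 1)² + d_0·(x + 1)³: c_0 = M_0/2 = -71/4, d_0 = (M_1 - M_0)/(6h_0) = 39/4, b_0 = Δ_0 - h_0(2M_0 + M_1)/6 = 4.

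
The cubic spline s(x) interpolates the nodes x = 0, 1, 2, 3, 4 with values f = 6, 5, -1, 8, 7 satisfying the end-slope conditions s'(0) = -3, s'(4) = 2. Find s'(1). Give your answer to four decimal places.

With M_i denoting the second derivative at x_i, h_i = 1, 1, 1, 1, and Δ_i = (y_(i+1) − y_i)/h_i = -1, -6, 9, -1:
  1·M_0 + 4·M_1 + 1·M_2 = 6(Δ_1 - Δ_0) = -30
  1·M_1 + 4·M_2 + 1·M_3 = 6(Δ_2 - Δ_1) = 90
  1·M_2 + 4·M_3 + 1·M_4 = 6(Δ_3 - Δ_2) = -60
Clamped end conditions give two more equations: 2h_0·M_0 + h_0·M_1 = 6(Δ_0 - s'(0)) = 12 and h_3·M_3 + 2h_3·M_4 = 6(s'(4) - Δ_3) = 18.
Hence M_0 = 113/7, M_1 = -142/7, M_2 = 35, M_3 = -208/7, M_4 = 167/7.
On [1, 2], s'(x) = b_1 + 2c_1·(x - 1) + 3d_1·(x - 1)² with b_1 = Δ_1 - h_1(2M_1 + M_2)/6 = -71/14, c_1 = M_1/2 = -71/7, d_1 = (M_2 - M_1)/(6h_1) = 129/14. So s'(1) = -71/14.

-5.0714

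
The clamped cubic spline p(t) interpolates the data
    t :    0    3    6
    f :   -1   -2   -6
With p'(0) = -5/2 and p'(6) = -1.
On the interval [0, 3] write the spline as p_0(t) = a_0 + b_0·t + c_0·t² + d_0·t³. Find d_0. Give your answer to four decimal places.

-0.2454

Put M_i = p'' at the i-th knot. Here h = (3, 3) and Δ = (-1/3, -4/3), so the interior equations h_(i-1)·M_(i-1) + 2(h_(i-1)+h_i)·M_i + h_i·M_(i+1) = 6(Δ_i − Δ_(i-1)) read
  3·M_0 + 12·M_1 + 3·M_2 = 6(Δ_1 - Δ_0) = -6
Clamped end conditions give two more equations: 2h_0·M_0 + h_0·M_1 = 6(Δ_0 - p'(0)) = 13 and h_1·M_1 + 2h_1·M_2 = 6(p'(6) - Δ_1) = 2.
Forward elimination and back-substitution give M_0 = 35/12, M_1 = -3/2, M_2 = 13/12.
On [0, 3], with p_0(t) = a_0 + b_0·t + c_0·t² + d_0·t³: c_0 = M_0/2 = 35/24, d_0 = (M_1 - M_0)/(6h_0) = -53/216, b_0 = Δ_0 - h_0(2M_0 + M_1)/6 = -5/2.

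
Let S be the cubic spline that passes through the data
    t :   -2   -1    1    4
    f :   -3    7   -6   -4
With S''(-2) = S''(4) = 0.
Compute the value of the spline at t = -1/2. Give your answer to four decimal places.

6.6808

Write M_i for S''(x_i). With h_i = 1, 2, 3 and divided differences Δ_i = 10, -13/2, 2/3, the continuity of S' gives the tridiagonal system
  1·M_0 + 6·M_1 + 2·M_2 = 6(Δ_1 - Δ_0) = -99
  2·M_1 + 10·M_2 + 3·M_3 = 6(Δ_2 - Δ_1) = 43
Natural end conditions: M_0 = M_3 = 0.
Solving the tridiagonal system: M_0 = 0, M_1 = -269/14, M_2 = 57/7, M_3 = 0.
On [-1, 1], S(t) = 7 + 151/42·(t + 1) - 269/28·(t + 1)² + 383/168·(t + 1)³.
With (t + 1) = 1/2: S(-1/2) = 2993/448.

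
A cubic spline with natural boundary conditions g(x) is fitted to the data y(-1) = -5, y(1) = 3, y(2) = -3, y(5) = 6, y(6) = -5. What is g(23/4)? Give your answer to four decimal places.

-1.6313

With m_i denoting the second derivative at x_i, h_i = 2, 1, 3, 1, and Δ_i = (y_(i+1) − y_i)/h_i = 4, -6, 3, -11:
  2·m_0 + 6·m_1 + 1·m_2 = 6(Δ_1 - Δ_0) = -60
  1·m_1 + 8·m_2 + 3·m_3 = 6(Δ_2 - Δ_1) = 54
  3·m_2 + 8·m_3 + 1·m_4 = 6(Δ_3 - Δ_2) = -84
Natural end conditions: m_0 = m_4 = 0.
Hence m_0 = 0, m_1 = -1992/161, m_2 = 2292/161, m_3 = -2550/161, m_4 = 0.
On [5, 6], g(x) = 6 - 921/161·(x - 5) - 1275/161·(x - 5)² + 425/161·(x - 5)³.
With (x - 5) = 3/4: g(23/4) = -16809/10304.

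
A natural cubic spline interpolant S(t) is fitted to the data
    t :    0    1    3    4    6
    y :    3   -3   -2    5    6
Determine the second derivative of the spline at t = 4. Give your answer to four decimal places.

-7.5484

With M_i denoting the second derivative at x_i, h_i = 1, 2, 1, 2, and Δ_i = (y_(i+1) − y_i)/h_i = -6, 1/2, 7, 1/2:
  1·M_0 + 6·M_1 + 2·M_2 = 6(Δ_1 - Δ_0) = 39
  2·M_1 + 6·M_2 + 1·M_3 = 6(Δ_2 - Δ_1) = 39
  1·M_2 + 6·M_3 + 2·M_4 = 6(Δ_3 - Δ_2) = -39
Natural end conditions: M_0 = M_4 = 0.
Forward elimination and back-substitution give M_0 = 0, M_1 = 273/62, M_2 = 195/31, M_3 = -234/31, M_4 = 0.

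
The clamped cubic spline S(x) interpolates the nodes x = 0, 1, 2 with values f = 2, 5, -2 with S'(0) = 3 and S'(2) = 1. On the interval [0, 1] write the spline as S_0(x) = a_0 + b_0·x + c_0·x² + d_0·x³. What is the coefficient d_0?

Let σ_i = S''(x_i). Step sizes h_i = 1, 1; slopes of the chords Δ_i = (y_(i+1) - y_i)/h_i = 3, -7.
  1·σ_0 + 4·σ_1 + 1·σ_2 = 6(Δ_1 - Δ_0) = -60
Clamped end conditions give two more equations: 2h_0·σ_0 + h_0·σ_1 = 6(Δ_0 - S'(0)) = 0 and h_1·σ_1 + 2h_1·σ_2 = 6(S'(2) - Δ_1) = 48.
Hence σ_0 = 14, σ_1 = -28, σ_2 = 38.
On [0, 1], with S_0(x) = a_0 + b_0·x + c_0·x² + d_0·x³: c_0 = σ_0/2 = 7, d_0 = (σ_1 - σ_0)/(6h_0) = -7, b_0 = Δ_0 - h_0(2σ_0 + σ_1)/6 = 3.

-7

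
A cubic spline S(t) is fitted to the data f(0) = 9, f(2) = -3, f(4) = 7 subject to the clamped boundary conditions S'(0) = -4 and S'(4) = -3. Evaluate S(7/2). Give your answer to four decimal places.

Let m_i = S''(x_i). Step sizes h_i = 2, 2; slopes of the chords Δ_i = (y_(i+1) - y_i)/h_i = -6, 5.
  2·m_0 + 8·m_1 + 2·m_2 = 6(Δ_1 - Δ_0) = 66
Clamped end conditions give two more equations: 2h_0·m_0 + h_0·m_1 = 6(Δ_0 - S'(0)) = -12 and h_1·m_1 + 2h_1·m_2 = 6(S'(4) - Δ_1) = -48.
Hence m_0 = -11, m_1 = 16, m_2 = -20.
On [2, 4], S(t) = -3 + 1·(t - 2) + 8·(t - 2)² - 3·(t - 2)³.
With (t - 2) = 3/2: S(7/2) = 51/8.

6.3750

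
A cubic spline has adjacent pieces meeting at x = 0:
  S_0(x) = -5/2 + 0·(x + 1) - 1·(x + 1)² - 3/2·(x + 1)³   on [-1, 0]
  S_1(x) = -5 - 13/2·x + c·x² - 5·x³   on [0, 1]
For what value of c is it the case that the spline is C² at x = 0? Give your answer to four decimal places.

-5.5000

S_0''(x) = -2 - 9·(x + 1), so S_0''(0) = -11. On the right, S_1''(0) = 2c, so c = -11/2.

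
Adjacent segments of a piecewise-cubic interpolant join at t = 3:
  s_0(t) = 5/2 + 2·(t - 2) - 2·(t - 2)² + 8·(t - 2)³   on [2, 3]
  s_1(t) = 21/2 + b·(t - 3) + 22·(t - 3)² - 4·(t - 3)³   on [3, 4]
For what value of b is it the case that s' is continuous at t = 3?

22

s_0'(t) = 2 - 4·(t - 2) + 24·(t - 2)², so s_0'(3) = 22. On the right, s_1'(3) = b, so b = 22.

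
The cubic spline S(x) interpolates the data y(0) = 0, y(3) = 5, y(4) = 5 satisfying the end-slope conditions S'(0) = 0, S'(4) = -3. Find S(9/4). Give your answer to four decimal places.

Put M_i = S'' at the i-th knot. Here h = (3, 1) and Δ = (5/3, 0), so the interior equations h_(i-1)·M_(i-1) + 2(h_(i-1)+h_i)·M_i + h_i·M_(i+1) = 6(Δ_i − Δ_(i-1)) read
  3·M_0 + 8·M_1 + 1·M_2 = 6(Δ_1 - Δ_0) = -10
Clamped end conditions give two more equations: 2h_0·M_0 + h_0·M_1 = 6(Δ_0 - S'(0)) = 10 and h_1·M_1 + 2h_1·M_2 = 6(S'(4) - Δ_1) = -18.
Hence M_0 = 13/6, M_1 = -1, M_2 = -17/2.
On [0, 3], S(x) = 0 + 0·x + 13/12·x² - 19/108·x³.
With x = 9/4: S(9/4) = 891/256.

3.4805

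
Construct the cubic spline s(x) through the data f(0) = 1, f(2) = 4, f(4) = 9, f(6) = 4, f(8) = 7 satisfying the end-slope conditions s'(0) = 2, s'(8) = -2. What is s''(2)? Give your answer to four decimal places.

Write M_i for s''(x_i). With h_i = 2, 2, 2, 2 and divided differences Δ_i = 3/2, 5/2, -5/2, 3/2, the continuity of s' gives the tridiagonal system
  2·M_0 + 8·M_1 + 2·M_2 = 6(Δ_1 - Δ_0) = 6
  2·M_1 + 8·M_2 + 2·M_3 = 6(Δ_2 - Δ_1) = -30
  2·M_2 + 8·M_3 + 2·M_4 = 6(Δ_3 - Δ_2) = 24
Clamped end conditions give two more equations: 2h_0·M_0 + h_0·M_1 = 6(Δ_0 - s'(0)) = -3 and h_3·M_3 + 2h_3·M_4 = 6(s'(8) - Δ_3) = -21.
Solving the tridiagonal system: M_0 = -121/56, M_1 = 79/28, M_2 = -49/8, M_3 = 187/28, M_4 = -481/56.

2.8214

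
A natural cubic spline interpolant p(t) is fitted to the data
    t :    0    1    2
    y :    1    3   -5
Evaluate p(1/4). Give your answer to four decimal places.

Let M_i = p''(x_i). Step sizes h_i = 1, 1; slopes of the chords Δ_i = (y_(i+1) - y_i)/h_i = 2, -8.
  1·M_0 + 4·M_1 + 1·M_2 = 6(Δ_1 - Δ_0) = -60
Natural end conditions: M_0 = M_2 = 0.
Hence M_0 = 0, M_1 = -15, M_2 = 0.
On [0, 1], p(t) = 1 + 9/2·t + 0·t² - 5/2·t³.
With t = 1/4: p(1/4) = 267/128.

2.0859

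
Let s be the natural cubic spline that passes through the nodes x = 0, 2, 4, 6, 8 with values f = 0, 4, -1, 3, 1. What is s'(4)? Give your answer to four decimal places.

Put M_i = s'' at the i-th knot. Here h = (2, 2, 2, 2) and Δ = (2, -5/2, 2, -1), so the interior equations h_(i-1)·M_(i-1) + 2(h_(i-1)+h_i)·M_i + h_i·M_(i+1) = 6(Δ_i − Δ_(i-1)) read
  2·M_0 + 8·M_1 + 2·M_2 = 6(Δ_1 - Δ_0) = -27
  2·M_1 + 8·M_2 + 2·M_3 = 6(Δ_2 - Δ_1) = 27
  2·M_2 + 8·M_3 + 2·M_4 = 6(Δ_3 - Δ_2) = -18
Natural end conditions: M_0 = M_4 = 0.
Forward elimination and back-substitution give M_0 = 0, M_1 = -531/112, M_2 = 153/28, M_3 = -405/112, M_4 = 0.
On [4, 6], s'(x) = b_2 + 2c_2·(x - 4) + 3d_2·(x - 4)² with b_2 = Δ_2 - h_2(2M_2 + M_3)/6 = -7/16, c_2 = M_2/2 = 153/56, d_2 = (M_3 - M_2)/(6h_2) = -339/448. So s'(4) = -7/16.

-0.4375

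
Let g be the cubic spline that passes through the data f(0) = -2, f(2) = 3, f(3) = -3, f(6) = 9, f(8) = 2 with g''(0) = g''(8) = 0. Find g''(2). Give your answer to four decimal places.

Put m_i = g'' at the i-th knot. Here h = (2, 1, 3, 2) and Δ = (5/2, -6, 4, -7/2), so the interior equations h_(i-1)·m_(i-1) + 2(h_(i-1)+h_i)·m_i + h_i·m_(i+1) = 6(Δ_i − Δ_(i-1)) read
  2·m_0 + 6·m_1 + 1·m_2 = 6(Δ_1 - Δ_0) = -51
  1·m_1 + 8·m_2 + 3·m_3 = 6(Δ_2 - Δ_1) = 60
  3·m_2 + 10·m_3 + 2·m_4 = 6(Δ_3 - Δ_2) = -45
Natural end conditions: m_0 = m_4 = 0.
Solving the tridiagonal system: m_0 = 0, m_1 = -1089/104, m_2 = 615/52, m_3 = -837/104, m_4 = 0.

-10.4712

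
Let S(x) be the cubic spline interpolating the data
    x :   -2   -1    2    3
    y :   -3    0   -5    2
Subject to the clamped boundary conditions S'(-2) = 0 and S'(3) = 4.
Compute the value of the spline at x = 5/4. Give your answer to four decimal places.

-6.2455

Write m_i for S''(x_i). With h_i = 1, 3, 1 and divided differences Δ_i = 3, -5/3, 7, the continuity of S' gives the tridiagonal system
  1·m_0 + 8·m_1 + 3·m_2 = 6(Δ_1 - Δ_0) = -28
  3·m_1 + 8·m_2 + 1·m_3 = 6(Δ_2 - Δ_1) = 52
Clamped end conditions give two more equations: 2h_0·m_0 + h_0·m_1 = 6(Δ_0 - S'(-2)) = 18 and h_2·m_2 + 2h_2·m_3 = 6(S'(3) - Δ_2) = -18.
Hence m_0 = 874/63, m_1 = -614/63, m_2 = 758/63, m_3 = -946/63.
On [-1, 2], S(x) = 0 + 130/63·(x + 1) - 307/63·(x + 1)² + 98/81·(x + 1)³.
With (x + 1) = 9/4: S(5/4) = -1399/224.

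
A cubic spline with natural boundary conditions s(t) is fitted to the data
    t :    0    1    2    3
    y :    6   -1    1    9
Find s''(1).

12

With M_i denoting the second derivative at x_i, h_i = 1, 1, 1, and Δ_i = (y_(i+1) − y_i)/h_i = -7, 2, 8:
  1·M_0 + 4·M_1 + 1·M_2 = 6(Δ_1 - Δ_0) = 54
  1·M_1 + 4·M_2 + 1·M_3 = 6(Δ_2 - Δ_1) = 36
Natural end conditions: M_0 = M_3 = 0.
Solving the tridiagonal system: M_0 = 0, M_1 = 12, M_2 = 6, M_3 = 0.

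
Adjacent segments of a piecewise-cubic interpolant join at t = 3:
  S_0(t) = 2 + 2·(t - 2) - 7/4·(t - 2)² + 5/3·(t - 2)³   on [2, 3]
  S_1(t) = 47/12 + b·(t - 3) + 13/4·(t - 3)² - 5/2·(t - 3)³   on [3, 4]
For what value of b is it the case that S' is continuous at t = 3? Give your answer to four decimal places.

3.5000

S_0'(t) = 2 - 7/2·(t - 2) + 5·(t - 2)², so S_0'(3) = 7/2. On the right, S_1'(3) = b, so b = 7/2.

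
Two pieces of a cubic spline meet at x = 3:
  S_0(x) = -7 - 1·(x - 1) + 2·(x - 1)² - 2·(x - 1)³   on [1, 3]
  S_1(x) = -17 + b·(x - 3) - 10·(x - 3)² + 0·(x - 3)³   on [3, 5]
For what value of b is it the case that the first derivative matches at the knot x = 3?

-17

S_0'(x) = -1 + 4·(x - 1) - 6·(x - 1)², so S_0'(3) = -17. On the right, S_1'(3) = b, so b = -17.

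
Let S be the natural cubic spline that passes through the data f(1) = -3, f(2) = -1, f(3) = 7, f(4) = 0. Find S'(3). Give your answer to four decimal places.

Put M_i = S'' at the i-th knot. Here h = (1, 1, 1) and Δ = (2, 8, -7), so the interior equations h_(i-1)·M_(i-1) + 2(h_(i-1)+h_i)·M_i + h_i·M_(i+1) = 6(Δ_i − Δ_(i-1)) read
  1·M_0 + 4·M_1 + 1·M_2 = 6(Δ_1 - Δ_0) = 36
  1·M_1 + 4·M_2 + 1·M_3 = 6(Δ_2 - Δ_1) = -90
Natural end conditions: M_0 = M_3 = 0.
Forward elimination and back-substitution give M_0 = 0, M_1 = 78/5, M_2 = -132/5, M_3 = 0.
On [3, 4], S'(x) = b_2 + 2c_2·(x - 3) + 3d_2·(x - 3)² with b_2 = Δ_2 - h_2(2M_2 + M_3)/6 = 9/5, c_2 = M_2/2 = -66/5, d_2 = (M_3 - M_2)/(6h_2) = 22/5. So S'(3) = 9/5.

1.8000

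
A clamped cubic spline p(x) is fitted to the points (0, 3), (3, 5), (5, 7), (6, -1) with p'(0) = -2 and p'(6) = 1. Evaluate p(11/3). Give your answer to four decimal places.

8.0474

Write M_i for p''(x_i). With h_i = 3, 2, 1 and divided differences Δ_i = 2/3, 1, -8, the continuity of p' gives the tridiagonal system
  3·M_0 + 10·M_1 + 2·M_2 = 6(Δ_1 - Δ_0) = 2
  2·M_1 + 6·M_2 + 1·M_3 = 6(Δ_2 - Δ_1) = -54
Clamped end conditions give two more equations: 2h_0·M_0 + h_0·M_1 = 6(Δ_0 - p'(0)) = 16 and h_2·M_2 + 2h_2·M_3 = 6(p'(6) - Δ_2) = 54.
Hence M_0 = 22/19, M_1 = 172/57, M_2 = -902/57, M_3 = 1990/57.
On [3, 5], p(x) = 5 + 81/19·(x - 3) + 86/57·(x - 3)² - 179/114·(x - 3)³.
With (x - 3) = 2/3: p(11/3) = 12385/1539.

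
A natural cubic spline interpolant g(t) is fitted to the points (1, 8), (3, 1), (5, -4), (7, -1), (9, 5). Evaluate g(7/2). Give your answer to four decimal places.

-0.7079

Write m_i for g''(x_i). With h_i = 2, 2, 2, 2 and divided differences Δ_i = -7/2, -5/2, 3/2, 3, the continuity of g' gives the tridiagonal system
  2·m_0 + 8·m_1 + 2·m_2 = 6(Δ_1 - Δ_0) = 6
  2·m_1 + 8·m_2 + 2·m_3 = 6(Δ_2 - Δ_1) = 24
  2·m_2 + 8·m_3 + 2·m_4 = 6(Δ_3 - Δ_2) = 9
Natural end conditions: m_0 = m_4 = 0.
Forward elimination and back-substitution give m_0 = 0, m_1 = 3/112, m_2 = 81/28, m_3 = 45/112, m_4 = 0.
On [3, 5], g(t) = 1 - 195/56·(t - 3) + 3/224·(t - 3)² + 107/448·(t - 3)³.
With (t - 3) = 1/2: g(7/2) = -2537/3584.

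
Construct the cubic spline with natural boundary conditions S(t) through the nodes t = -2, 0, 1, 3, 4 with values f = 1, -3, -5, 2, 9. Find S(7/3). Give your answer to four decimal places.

Put M_i = S'' at the i-th knot. Here h = (2, 1, 2, 1) and Δ = (-2, -2, 7/2, 7), so the interior equations h_(i-1)·M_(i-1) + 2(h_(i-1)+h_i)·M_i + h_i·M_(i+1) = 6(Δ_i − Δ_(i-1)) read
  2·M_0 + 6·M_1 + 1·M_2 = 6(Δ_1 - Δ_0) = 0
  1·M_1 + 6·M_2 + 2·M_3 = 6(Δ_2 - Δ_1) = 33
  2·M_2 + 6·M_3 + 1·M_4 = 6(Δ_3 - Δ_2) = 21
Natural end conditions: M_0 = M_4 = 0.
Solving: M_0 = 0, M_1 = -26/31, M_2 = 156/31, M_3 = 113/62, M_4 = 0.
On [1, 3], S(t) = -5 - 43/93·(t - 1) + 78/31·(t - 1)² - 199/744·(t - 1)³.
With (t - 1) = 4/3: S(7/3) = -4463/2511.

-1.7774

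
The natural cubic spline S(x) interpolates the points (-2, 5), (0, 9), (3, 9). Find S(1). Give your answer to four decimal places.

9.6667

Write σ_i for S''(x_i). With h_i = 2, 3 and divided differences Δ_i = 2, 0, the continuity of S' gives the tridiagonal system
  2·σ_0 + 10·σ_1 + 3·σ_2 = 6(Δ_1 - Δ_0) = -12
Natural end conditions: σ_0 = σ_2 = 0.
Forward elimination and back-substitution give σ_0 = 0, σ_1 = -6/5, σ_2 = 0.
On [0, 3], S(x) = 9 + 6/5·x - 3/5·x² + 1/15·x³.
With x = 1: S(1) = 29/3.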